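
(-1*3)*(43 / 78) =-43 / 26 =-1.65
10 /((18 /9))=5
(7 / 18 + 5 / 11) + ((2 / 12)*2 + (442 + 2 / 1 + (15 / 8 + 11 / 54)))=1062679 / 2376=447.26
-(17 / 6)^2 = -289 / 36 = -8.03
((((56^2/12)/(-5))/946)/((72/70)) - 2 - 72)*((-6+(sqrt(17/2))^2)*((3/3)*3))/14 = -1182175/29799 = -39.67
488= 488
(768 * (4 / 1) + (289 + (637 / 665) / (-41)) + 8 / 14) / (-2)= -45826304 / 27265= -1680.77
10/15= 2/3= 0.67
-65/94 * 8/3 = -260/141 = -1.84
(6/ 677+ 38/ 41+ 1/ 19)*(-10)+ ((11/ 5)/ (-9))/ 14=-9.90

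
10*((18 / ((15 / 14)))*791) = 132888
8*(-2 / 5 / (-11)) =0.29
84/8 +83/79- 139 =-20137/158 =-127.45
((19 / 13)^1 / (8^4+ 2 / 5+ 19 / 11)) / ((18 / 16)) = 440 / 1387971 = 0.00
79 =79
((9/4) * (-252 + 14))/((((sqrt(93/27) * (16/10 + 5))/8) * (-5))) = 69.95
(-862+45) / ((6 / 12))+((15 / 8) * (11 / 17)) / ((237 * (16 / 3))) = -280890971 / 171904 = -1634.00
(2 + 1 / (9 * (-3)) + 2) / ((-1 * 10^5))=-0.00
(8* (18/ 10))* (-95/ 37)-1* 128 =-6104/ 37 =-164.97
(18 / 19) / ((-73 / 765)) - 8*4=-58154 / 1387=-41.93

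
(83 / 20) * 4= 83 / 5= 16.60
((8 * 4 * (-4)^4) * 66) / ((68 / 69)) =9326592 / 17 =548623.06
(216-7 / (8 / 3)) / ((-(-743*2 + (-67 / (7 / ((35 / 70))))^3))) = 195167 / 1459449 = 0.13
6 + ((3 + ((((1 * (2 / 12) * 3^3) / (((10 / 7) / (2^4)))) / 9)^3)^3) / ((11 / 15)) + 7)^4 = 1014324127037577556682425775383952905111407319364284726 / 340887345373630523681640625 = 2975540573164500354493959000.00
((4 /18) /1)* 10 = 20 /9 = 2.22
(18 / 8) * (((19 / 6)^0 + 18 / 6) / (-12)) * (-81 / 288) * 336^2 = 23814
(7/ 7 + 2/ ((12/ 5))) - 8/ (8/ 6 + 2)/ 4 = 37/ 30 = 1.23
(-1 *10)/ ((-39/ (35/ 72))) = 175/ 1404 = 0.12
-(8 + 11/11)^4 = -6561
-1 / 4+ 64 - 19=179 / 4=44.75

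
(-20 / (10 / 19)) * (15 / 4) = -285 / 2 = -142.50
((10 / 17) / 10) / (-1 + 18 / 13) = 13 / 85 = 0.15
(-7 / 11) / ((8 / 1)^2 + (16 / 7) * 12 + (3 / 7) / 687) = -11221 / 1612171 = -0.01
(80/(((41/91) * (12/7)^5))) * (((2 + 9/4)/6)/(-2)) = -4.25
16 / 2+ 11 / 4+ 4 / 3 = 145 / 12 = 12.08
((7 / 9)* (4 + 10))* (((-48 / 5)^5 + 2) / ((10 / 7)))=-87395617274 / 140625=-621479.95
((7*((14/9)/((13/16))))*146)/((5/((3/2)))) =114464/195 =586.99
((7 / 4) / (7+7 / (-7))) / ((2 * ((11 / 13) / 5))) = 455 / 528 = 0.86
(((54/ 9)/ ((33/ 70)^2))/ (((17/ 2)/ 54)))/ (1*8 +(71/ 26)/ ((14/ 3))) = 5136768/ 257125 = 19.98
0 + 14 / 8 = 7 / 4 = 1.75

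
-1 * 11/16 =-11/16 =-0.69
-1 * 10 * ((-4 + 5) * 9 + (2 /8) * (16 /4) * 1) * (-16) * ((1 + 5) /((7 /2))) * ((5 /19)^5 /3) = 20000000 /17332693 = 1.15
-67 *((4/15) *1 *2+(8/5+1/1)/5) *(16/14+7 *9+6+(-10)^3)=34452137/525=65623.12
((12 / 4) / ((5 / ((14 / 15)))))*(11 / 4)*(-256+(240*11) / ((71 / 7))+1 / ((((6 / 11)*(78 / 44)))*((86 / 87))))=19538827 / 2381340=8.20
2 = 2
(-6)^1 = -6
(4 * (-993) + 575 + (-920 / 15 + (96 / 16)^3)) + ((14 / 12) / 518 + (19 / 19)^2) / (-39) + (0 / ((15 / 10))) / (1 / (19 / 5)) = -56144689 / 17316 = -3242.36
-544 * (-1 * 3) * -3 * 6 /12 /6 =-408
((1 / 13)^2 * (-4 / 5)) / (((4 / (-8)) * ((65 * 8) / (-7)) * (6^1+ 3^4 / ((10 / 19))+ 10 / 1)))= -14 / 18663515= -0.00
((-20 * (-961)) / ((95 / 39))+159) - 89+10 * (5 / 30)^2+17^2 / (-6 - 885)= 269518795 / 33858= 7960.27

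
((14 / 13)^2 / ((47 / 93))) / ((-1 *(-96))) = 0.02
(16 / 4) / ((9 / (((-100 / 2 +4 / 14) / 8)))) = -58 / 21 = -2.76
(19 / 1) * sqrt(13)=19 * sqrt(13)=68.51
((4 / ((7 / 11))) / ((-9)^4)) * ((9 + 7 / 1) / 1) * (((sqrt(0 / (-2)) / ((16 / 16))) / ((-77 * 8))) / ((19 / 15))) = 0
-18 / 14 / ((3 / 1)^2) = -1 / 7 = -0.14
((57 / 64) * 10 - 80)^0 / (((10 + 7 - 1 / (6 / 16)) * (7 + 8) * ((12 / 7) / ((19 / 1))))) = 133 / 2580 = 0.05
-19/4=-4.75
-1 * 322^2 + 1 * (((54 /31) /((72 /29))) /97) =-1247111065 /12028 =-103683.99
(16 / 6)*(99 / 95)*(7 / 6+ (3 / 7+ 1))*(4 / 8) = 2398 / 665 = 3.61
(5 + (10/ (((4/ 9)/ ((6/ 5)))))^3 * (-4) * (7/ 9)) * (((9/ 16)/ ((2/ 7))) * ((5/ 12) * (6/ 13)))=-19287765/ 832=-23182.41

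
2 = 2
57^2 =3249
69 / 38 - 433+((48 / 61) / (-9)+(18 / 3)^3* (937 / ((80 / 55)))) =482305895 / 3477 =138713.23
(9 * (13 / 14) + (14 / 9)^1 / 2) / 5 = 1151 / 630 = 1.83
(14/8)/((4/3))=21/16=1.31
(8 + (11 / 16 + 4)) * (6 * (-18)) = -5481 / 4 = -1370.25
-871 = -871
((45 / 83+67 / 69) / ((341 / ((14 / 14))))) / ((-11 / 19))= -164654 / 21481977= -0.01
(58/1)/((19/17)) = 986/19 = 51.89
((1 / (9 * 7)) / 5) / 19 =1 / 5985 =0.00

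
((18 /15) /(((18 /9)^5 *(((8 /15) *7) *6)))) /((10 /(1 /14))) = 3 /250880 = 0.00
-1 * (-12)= 12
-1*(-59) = 59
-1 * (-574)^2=-329476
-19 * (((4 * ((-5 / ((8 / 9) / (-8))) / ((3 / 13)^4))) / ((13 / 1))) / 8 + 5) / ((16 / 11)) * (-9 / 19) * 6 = 365475 / 16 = 22842.19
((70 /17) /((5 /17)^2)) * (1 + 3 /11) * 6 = 19992 /55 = 363.49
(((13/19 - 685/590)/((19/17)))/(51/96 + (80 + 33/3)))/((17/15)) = -256560/62384771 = -0.00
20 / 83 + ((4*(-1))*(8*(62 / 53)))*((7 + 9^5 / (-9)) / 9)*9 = 1079261348 / 4399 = 245342.43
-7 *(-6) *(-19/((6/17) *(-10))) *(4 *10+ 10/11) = 101745/11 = 9249.55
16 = 16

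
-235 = -235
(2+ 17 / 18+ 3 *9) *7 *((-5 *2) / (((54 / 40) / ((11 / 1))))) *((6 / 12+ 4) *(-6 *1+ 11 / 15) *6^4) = 524597920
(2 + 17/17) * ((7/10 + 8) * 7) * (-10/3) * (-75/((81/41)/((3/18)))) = 208075/54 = 3853.24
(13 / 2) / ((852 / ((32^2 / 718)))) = 832 / 76467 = 0.01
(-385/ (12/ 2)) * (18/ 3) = -385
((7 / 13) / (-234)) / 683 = -0.00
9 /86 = 0.10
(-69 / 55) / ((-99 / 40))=184 / 363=0.51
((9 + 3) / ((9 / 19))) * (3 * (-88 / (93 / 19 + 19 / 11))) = -174724 / 173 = -1009.97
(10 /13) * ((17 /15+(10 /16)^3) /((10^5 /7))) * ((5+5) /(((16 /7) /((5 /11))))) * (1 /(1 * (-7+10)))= 518371 /10543104000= 0.00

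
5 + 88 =93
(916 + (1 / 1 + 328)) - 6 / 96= 19919 / 16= 1244.94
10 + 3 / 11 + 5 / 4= 507 / 44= 11.52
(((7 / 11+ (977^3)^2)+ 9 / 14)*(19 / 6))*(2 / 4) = 848243322272735102319 / 616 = 1377018380312881659.61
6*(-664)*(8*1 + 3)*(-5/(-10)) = -21912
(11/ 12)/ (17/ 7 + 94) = 77/ 8100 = 0.01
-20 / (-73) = 20 / 73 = 0.27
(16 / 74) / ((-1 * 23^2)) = -8 / 19573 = -0.00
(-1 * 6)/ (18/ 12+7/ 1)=-12/ 17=-0.71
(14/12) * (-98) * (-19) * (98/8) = 26611.08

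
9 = 9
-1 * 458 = -458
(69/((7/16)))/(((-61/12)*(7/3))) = -39744/2989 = -13.30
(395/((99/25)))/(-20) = -1975/396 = -4.99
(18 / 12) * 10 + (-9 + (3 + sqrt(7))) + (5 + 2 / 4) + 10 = 27.15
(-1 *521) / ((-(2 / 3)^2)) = 4689 / 4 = 1172.25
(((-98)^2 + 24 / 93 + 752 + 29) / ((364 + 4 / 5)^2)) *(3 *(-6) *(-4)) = 8048575 / 1432448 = 5.62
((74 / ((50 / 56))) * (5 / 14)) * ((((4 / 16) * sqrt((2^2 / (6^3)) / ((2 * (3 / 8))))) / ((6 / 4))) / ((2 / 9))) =37 * sqrt(2) / 15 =3.49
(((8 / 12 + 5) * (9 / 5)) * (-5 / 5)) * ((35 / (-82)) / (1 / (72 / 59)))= 12852 / 2419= 5.31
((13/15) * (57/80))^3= 0.24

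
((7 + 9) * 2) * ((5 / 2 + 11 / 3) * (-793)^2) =372278608 / 3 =124092869.33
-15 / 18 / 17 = -5 / 102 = -0.05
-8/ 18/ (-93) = 4/ 837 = 0.00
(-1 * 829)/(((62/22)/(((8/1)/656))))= -9119/2542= -3.59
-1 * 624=-624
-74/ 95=-0.78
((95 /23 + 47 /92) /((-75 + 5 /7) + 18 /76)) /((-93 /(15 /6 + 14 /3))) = 2442013 /505582596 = 0.00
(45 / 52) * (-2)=-45 / 26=-1.73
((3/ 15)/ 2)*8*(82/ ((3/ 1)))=328/ 15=21.87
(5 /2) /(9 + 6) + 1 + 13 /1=85 /6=14.17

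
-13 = -13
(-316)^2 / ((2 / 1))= 49928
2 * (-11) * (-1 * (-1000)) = -22000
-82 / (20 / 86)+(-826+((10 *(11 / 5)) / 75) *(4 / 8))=-88384 / 75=-1178.45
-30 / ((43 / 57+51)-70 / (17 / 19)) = 2907 / 2566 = 1.13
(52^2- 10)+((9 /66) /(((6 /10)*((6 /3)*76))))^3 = 100738712887421 /37393731584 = 2694.00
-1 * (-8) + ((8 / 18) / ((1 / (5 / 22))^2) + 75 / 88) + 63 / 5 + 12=33.48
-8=-8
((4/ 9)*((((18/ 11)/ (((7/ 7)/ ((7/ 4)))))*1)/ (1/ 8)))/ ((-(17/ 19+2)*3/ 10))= -4256/ 363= -11.72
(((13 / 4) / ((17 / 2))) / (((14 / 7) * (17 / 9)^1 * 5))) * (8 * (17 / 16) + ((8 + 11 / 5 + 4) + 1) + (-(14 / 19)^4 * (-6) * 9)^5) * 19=44949560049529164846889369855234209 / 114352656097166125451365986200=393078.41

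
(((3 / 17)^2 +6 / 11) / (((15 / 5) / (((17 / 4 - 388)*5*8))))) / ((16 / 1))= -4689425 / 25432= -184.39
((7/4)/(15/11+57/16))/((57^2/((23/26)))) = 0.00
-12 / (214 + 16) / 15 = -2 / 575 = -0.00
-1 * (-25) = 25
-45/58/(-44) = 45/2552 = 0.02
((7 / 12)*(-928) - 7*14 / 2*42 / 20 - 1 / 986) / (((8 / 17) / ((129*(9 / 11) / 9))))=-204856859 / 12760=-16054.61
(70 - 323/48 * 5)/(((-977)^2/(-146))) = -0.01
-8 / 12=-2 / 3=-0.67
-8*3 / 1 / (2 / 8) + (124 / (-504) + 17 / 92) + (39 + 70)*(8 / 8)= 74993 / 5796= 12.94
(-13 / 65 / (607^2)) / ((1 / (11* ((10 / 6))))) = -11 / 1105347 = -0.00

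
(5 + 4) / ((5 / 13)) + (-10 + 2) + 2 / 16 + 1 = 661 / 40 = 16.52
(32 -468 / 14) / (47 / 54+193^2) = -0.00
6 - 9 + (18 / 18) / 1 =-2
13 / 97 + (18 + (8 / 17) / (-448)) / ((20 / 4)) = 344795 / 92344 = 3.73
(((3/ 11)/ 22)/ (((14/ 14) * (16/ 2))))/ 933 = 1/ 602096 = 0.00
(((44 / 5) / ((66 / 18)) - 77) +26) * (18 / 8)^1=-2187 / 20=-109.35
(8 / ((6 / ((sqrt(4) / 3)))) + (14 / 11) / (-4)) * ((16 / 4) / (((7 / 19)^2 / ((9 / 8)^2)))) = 367137 / 17248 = 21.29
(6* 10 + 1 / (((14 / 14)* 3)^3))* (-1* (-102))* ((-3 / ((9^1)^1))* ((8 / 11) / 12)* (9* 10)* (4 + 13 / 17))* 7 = -4084920 / 11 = -371356.36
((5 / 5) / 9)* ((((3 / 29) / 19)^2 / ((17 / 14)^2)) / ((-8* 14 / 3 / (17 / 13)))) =-21 / 268383284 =-0.00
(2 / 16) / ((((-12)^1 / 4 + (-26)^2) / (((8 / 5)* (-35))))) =-7 / 673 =-0.01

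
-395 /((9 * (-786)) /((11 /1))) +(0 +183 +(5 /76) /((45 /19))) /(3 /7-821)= 31789021 /81266112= 0.39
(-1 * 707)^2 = 499849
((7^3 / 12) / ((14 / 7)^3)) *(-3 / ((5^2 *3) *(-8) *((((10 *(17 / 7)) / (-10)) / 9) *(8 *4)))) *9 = -64827 / 3481600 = -0.02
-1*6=-6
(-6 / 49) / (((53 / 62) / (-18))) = 6696 / 2597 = 2.58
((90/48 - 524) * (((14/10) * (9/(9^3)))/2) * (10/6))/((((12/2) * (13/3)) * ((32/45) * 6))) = -146195/2156544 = -0.07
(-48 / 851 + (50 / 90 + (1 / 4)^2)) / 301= 68827 / 36885744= 0.00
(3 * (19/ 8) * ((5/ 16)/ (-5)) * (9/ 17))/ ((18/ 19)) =-1083/ 4352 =-0.25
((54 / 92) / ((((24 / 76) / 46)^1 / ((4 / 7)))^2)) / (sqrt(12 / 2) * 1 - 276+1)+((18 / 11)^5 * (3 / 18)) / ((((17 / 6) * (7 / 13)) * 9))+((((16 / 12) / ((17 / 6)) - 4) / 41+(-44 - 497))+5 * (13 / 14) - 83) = -527477928086898185 / 831865684456114 - 199272 * sqrt(6) / 3705331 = -634.22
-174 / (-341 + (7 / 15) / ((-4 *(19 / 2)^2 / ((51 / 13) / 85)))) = 3402425 / 6667972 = 0.51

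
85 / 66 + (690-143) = 548.29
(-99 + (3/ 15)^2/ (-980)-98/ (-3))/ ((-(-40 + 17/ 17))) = -4875503/ 2866500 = -1.70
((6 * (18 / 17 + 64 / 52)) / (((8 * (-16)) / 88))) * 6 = -25047 / 442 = -56.67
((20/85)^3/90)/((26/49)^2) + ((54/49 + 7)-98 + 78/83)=-13517725794509/151956805455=-88.96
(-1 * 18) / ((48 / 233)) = -699 / 8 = -87.38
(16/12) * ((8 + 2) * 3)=40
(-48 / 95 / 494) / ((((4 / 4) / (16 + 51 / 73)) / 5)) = -29256 / 342589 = -0.09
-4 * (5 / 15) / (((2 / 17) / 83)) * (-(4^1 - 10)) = -5644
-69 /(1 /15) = -1035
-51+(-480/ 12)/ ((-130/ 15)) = -603/ 13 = -46.38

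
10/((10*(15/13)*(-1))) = -13/15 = -0.87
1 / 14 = 0.07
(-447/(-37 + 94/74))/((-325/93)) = -1538127/429650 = -3.58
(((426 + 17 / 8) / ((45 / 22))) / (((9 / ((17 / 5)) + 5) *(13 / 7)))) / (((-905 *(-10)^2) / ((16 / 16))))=-179333 / 1101204000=-0.00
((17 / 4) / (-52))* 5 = -85 / 208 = -0.41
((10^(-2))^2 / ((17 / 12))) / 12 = 1 / 170000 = 0.00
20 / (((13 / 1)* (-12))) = -0.13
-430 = -430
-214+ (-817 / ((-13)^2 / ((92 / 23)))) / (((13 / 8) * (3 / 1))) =-1436618 / 6591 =-217.97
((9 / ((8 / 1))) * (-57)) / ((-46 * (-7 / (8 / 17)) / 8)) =-2052 / 2737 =-0.75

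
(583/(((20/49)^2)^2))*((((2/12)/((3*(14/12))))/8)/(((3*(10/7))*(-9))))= -3360878983/1036800000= -3.24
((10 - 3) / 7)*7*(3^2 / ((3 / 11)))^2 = 7623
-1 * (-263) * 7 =1841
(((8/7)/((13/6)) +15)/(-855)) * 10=-314/1729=-0.18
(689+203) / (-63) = -892 / 63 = -14.16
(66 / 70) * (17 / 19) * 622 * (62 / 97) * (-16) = -346150464 / 64505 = -5366.26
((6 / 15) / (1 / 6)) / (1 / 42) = 504 / 5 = 100.80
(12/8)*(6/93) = 3/31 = 0.10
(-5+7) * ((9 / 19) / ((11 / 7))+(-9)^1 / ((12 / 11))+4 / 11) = -6341 / 418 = -15.17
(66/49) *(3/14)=99/343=0.29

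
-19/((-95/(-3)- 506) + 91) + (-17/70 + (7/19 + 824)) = 63028793/76475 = 824.18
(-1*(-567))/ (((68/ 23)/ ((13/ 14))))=178.08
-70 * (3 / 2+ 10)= -805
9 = 9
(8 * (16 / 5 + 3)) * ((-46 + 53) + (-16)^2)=65224 / 5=13044.80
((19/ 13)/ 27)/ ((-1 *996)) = -19/ 349596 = -0.00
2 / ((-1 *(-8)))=1 / 4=0.25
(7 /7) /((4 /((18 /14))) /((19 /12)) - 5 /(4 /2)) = -114 /61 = -1.87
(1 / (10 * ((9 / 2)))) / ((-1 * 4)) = -1 / 180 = -0.01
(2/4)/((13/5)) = 5/26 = 0.19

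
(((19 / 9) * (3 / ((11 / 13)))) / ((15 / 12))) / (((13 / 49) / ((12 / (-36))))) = -3724 / 495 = -7.52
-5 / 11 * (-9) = 45 / 11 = 4.09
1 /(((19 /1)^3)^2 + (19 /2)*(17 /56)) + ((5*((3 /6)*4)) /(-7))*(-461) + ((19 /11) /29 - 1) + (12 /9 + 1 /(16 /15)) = 659.90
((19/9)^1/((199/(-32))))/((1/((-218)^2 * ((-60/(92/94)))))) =13580458240/13731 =989036.36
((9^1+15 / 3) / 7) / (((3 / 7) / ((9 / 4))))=21 / 2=10.50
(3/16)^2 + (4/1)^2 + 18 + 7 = 41.04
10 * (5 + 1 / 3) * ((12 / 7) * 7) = 640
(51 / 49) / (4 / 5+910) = 85 / 74382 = 0.00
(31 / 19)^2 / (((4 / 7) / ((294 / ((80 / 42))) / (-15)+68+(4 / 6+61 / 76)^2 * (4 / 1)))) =36251137027 / 117288900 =309.08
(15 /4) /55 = 0.07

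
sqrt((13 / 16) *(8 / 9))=sqrt(26) / 6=0.85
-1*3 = -3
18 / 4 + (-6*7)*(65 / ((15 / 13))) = -4723 / 2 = -2361.50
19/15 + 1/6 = 43/30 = 1.43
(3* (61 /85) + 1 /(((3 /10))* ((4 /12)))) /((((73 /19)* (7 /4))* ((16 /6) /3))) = 176643 /86870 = 2.03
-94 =-94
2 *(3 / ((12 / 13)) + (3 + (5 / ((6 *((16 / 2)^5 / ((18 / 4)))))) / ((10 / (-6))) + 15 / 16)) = 942071 / 65536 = 14.37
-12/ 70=-6/ 35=-0.17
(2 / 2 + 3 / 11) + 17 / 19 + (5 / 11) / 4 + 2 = 3579 / 836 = 4.28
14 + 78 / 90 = 223 / 15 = 14.87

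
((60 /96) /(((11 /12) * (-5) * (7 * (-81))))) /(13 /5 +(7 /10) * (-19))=-0.00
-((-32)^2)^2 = -1048576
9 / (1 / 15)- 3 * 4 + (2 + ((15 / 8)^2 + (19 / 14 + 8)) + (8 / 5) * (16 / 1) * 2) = 423523 / 2240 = 189.07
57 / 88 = 0.65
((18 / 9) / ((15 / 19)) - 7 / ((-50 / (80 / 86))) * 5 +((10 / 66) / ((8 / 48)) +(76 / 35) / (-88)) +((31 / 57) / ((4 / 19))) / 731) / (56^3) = 916903 / 39539591168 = 0.00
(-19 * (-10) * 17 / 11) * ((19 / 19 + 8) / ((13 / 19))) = 552330 / 143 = 3862.45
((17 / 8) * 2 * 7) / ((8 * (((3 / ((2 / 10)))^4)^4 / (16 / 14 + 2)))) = 187 / 105094533691406250000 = 0.00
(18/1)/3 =6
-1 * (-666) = 666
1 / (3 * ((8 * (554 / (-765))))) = -255 / 4432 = -0.06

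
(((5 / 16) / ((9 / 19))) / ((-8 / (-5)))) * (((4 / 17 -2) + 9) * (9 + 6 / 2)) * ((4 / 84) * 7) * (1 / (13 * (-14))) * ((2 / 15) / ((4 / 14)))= -3895 / 127296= -0.03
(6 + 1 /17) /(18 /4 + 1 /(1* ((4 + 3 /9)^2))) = 34814 /26163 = 1.33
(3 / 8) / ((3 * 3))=1 / 24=0.04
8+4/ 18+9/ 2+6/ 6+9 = 409/ 18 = 22.72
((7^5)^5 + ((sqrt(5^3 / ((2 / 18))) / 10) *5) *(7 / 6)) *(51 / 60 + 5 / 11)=2009 *sqrt(5) / 176 + 384886693843557926531609 / 220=1749484972016172393351.02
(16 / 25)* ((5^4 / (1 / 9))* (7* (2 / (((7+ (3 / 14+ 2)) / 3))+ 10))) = 11541600 / 43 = 268409.30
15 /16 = 0.94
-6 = -6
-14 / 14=-1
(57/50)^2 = 3249/2500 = 1.30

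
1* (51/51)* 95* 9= 855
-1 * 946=-946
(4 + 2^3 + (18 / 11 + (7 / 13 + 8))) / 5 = 3171 / 715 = 4.43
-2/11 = -0.18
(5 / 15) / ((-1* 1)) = -1 / 3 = -0.33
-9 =-9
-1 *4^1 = -4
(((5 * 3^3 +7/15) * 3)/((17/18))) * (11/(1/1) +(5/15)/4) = 405384/85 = 4769.22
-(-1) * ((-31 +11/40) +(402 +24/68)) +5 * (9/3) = 262907/680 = 386.63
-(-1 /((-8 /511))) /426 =-0.15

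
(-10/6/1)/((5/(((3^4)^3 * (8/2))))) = -708588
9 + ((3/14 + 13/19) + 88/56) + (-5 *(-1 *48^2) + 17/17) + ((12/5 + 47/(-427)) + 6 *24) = 947497787/81130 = 11678.76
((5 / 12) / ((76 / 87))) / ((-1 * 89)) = -145 / 27056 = -0.01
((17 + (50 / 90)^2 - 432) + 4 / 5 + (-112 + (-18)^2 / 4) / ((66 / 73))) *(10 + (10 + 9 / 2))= -195670573 / 17820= -10980.39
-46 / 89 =-0.52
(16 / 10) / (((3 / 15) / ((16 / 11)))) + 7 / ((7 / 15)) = 293 / 11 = 26.64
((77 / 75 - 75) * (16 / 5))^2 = 7879757824 / 140625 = 56033.83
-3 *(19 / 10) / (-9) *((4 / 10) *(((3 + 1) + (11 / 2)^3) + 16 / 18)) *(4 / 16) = 234289 / 21600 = 10.85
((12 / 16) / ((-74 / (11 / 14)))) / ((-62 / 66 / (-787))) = -857043 / 128464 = -6.67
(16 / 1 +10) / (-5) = -26 / 5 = -5.20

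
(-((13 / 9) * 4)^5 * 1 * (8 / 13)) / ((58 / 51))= -1988759552 / 570807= -3484.12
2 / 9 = 0.22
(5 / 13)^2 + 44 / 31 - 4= -12745 / 5239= -2.43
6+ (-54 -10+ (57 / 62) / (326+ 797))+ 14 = -3063487 / 69626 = -44.00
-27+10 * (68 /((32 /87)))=7287 /4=1821.75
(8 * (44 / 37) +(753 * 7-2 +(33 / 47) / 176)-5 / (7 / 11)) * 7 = 1026555977 / 27824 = 36894.62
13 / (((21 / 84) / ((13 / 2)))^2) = 8788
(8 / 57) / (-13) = -0.01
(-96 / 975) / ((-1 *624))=2 / 12675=0.00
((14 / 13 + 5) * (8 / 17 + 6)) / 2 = 4345 / 221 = 19.66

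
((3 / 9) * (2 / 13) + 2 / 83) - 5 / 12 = -1473 / 4316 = -0.34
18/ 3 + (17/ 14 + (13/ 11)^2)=14587/ 1694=8.61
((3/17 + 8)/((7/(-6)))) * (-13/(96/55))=99385/1904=52.20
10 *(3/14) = 15/7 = 2.14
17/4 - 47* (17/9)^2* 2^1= -107287/324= -331.13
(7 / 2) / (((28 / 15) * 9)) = 5 / 24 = 0.21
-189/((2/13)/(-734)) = 901719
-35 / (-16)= 35 / 16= 2.19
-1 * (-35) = 35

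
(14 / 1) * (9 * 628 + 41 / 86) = 3402791 / 43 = 79134.67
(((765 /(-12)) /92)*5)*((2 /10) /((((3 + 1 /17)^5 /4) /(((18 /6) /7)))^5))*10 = -1787884638030843767054952272479235025 /23993392431552255524550165332958815310560886784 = -0.00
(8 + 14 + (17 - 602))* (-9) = 5067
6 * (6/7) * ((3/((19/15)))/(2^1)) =810/133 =6.09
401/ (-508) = -401/ 508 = -0.79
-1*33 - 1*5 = -38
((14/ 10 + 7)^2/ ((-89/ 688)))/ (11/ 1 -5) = -202272/ 2225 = -90.91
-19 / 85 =-0.22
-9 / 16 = -0.56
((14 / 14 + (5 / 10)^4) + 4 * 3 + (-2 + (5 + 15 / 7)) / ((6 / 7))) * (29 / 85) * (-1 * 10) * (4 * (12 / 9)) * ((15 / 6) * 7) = -309575 / 51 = -6070.10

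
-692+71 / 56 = -38681 / 56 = -690.73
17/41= 0.41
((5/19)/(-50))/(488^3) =-1/22080711680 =-0.00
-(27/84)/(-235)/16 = 9/105280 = 0.00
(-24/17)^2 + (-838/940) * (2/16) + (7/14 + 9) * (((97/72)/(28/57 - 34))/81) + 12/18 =256568438443/100868444640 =2.54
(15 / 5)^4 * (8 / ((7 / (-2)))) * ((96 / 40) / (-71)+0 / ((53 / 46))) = 15552 / 2485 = 6.26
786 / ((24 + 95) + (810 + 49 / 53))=20829 / 24643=0.85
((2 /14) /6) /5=0.00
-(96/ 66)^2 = -256/ 121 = -2.12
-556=-556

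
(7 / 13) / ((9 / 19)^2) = 2527 / 1053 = 2.40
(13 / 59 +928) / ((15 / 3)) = 10953 / 59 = 185.64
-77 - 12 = -89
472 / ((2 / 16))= 3776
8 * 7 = 56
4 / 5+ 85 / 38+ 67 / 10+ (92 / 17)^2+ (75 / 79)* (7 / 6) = 34817323 / 867578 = 40.13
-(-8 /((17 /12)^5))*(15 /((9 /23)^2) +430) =1050992640 /1419857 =740.21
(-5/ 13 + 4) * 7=329/ 13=25.31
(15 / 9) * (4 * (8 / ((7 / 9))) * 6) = 2880 / 7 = 411.43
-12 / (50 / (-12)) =72 / 25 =2.88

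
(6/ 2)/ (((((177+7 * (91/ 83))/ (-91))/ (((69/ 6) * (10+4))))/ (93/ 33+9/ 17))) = -1141854987/ 1433168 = -796.73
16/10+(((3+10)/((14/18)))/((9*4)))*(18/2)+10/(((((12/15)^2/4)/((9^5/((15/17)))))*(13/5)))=2927856767/1820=1608712.51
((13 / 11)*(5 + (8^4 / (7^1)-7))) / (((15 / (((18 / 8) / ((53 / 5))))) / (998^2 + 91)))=9714306.04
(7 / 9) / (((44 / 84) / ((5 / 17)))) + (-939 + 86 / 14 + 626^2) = 390943.58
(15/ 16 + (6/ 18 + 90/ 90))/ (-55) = -109/ 2640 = -0.04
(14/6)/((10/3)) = 7/10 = 0.70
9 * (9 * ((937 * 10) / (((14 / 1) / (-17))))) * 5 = -32256225 / 7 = -4608032.14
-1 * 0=0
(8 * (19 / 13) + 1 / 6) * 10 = 4625 / 39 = 118.59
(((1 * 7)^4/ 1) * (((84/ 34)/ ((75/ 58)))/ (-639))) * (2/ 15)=-3899224/ 4073625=-0.96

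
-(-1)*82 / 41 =2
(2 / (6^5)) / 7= 1 / 27216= 0.00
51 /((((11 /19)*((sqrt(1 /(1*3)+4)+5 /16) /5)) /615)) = -715122000 /35783+762796800*sqrt(39) /35783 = 113141.51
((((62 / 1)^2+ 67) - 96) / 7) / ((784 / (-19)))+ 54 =31981 / 784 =40.79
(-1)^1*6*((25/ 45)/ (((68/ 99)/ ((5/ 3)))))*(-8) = 1100/ 17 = 64.71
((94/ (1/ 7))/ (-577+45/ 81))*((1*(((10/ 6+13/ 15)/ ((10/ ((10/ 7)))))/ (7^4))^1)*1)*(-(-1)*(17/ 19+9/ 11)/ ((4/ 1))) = -25239/ 342550670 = -0.00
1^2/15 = 0.07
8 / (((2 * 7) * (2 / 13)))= 26 / 7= 3.71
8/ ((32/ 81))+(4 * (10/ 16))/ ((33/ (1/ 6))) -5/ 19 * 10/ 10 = 20.00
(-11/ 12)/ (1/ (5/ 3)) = -55/ 36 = -1.53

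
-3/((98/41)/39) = -4797/98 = -48.95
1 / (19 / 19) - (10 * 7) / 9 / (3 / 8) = -19.74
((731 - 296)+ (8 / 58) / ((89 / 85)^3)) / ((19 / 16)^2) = 2277283951360 / 7380320461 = 308.56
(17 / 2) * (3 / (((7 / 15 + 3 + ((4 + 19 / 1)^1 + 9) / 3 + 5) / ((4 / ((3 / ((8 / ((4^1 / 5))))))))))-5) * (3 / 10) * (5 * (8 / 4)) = -42585 / 574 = -74.19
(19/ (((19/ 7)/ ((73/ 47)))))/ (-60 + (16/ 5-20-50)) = -2555/ 29798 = -0.09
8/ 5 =1.60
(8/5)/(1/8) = 64/5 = 12.80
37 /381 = 0.10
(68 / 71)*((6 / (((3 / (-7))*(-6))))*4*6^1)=3808 / 71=53.63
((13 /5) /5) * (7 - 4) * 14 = 546 /25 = 21.84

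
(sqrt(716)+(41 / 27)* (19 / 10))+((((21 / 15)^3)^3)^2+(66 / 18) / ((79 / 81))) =460.28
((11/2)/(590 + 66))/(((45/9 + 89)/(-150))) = -0.01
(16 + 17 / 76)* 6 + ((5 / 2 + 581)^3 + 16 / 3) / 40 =90593272343 / 18240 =4966736.42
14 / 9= 1.56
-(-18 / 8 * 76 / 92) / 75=57 / 2300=0.02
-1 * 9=-9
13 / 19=0.68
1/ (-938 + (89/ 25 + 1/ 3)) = -75/ 70058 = -0.00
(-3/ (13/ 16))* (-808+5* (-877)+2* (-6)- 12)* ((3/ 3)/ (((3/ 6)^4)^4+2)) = 5470420992/ 567983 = 9631.31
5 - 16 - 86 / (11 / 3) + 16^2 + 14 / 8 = 9825 / 44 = 223.30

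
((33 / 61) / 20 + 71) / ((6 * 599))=86653 / 4384680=0.02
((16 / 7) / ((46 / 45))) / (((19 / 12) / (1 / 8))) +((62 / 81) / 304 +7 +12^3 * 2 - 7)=6850948703 / 1982232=3456.18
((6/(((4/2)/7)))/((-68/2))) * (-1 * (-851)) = -17871/34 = -525.62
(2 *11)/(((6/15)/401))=22055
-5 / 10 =-1 / 2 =-0.50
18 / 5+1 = 23 / 5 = 4.60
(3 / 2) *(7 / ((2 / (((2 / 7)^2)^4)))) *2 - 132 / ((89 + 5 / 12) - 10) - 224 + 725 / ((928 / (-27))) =-246.76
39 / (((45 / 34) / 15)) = 442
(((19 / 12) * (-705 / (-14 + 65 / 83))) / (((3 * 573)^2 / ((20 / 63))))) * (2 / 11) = 3705950 / 2246423406381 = 0.00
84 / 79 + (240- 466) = -17770 / 79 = -224.94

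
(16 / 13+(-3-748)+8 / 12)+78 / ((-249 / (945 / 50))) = -12220048 / 16185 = -755.02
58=58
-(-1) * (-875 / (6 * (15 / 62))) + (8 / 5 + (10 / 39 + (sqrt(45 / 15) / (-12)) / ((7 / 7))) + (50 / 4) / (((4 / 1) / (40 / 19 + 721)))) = 1658.64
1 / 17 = 0.06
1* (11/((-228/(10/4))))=-55/456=-0.12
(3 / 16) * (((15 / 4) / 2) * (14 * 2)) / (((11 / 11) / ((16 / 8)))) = 315 / 16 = 19.69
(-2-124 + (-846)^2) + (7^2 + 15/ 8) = 5725127/ 8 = 715640.88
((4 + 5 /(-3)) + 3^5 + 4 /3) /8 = 185 /6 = 30.83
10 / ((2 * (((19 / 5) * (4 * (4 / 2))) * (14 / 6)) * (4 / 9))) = 675 / 4256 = 0.16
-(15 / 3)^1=-5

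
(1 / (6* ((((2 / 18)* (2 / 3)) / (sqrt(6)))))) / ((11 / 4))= 9* sqrt(6) / 11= 2.00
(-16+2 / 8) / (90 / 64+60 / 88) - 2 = -334 / 35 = -9.54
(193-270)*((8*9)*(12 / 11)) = -6048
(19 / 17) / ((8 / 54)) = 513 / 68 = 7.54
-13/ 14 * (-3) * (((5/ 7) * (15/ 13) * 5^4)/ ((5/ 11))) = 309375/ 98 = 3156.89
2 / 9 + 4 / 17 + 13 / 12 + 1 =1555 / 612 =2.54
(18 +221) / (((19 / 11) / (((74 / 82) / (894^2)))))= 0.00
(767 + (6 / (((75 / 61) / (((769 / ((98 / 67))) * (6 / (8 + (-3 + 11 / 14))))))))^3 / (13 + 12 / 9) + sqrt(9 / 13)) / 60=sqrt(13) / 260 + 1986886962397948139803 / 90720177187500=21901268.55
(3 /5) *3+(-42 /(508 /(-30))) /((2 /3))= 7011 /1270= 5.52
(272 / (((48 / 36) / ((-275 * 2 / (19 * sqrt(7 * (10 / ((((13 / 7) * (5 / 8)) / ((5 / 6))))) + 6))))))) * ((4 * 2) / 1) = -448800 * sqrt(85566) / 20843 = -6298.59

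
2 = 2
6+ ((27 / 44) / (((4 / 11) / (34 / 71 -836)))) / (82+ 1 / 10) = -11.17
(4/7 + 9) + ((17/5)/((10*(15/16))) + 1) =28702/2625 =10.93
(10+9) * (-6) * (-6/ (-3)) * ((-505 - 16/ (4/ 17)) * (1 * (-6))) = -783864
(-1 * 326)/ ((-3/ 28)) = 9128/ 3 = 3042.67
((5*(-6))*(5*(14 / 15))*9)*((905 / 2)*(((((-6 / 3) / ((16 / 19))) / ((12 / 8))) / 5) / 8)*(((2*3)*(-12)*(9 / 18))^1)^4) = 37906308720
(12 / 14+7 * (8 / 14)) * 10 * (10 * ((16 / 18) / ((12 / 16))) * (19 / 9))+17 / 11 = 22768117 / 18711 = 1216.83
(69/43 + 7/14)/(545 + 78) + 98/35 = 750997/267890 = 2.80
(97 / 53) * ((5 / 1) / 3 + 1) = 776 / 159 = 4.88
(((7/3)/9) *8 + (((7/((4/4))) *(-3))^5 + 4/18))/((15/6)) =-44108266/27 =-1633639.48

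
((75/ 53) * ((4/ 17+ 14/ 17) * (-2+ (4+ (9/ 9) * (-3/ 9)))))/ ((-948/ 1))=-0.00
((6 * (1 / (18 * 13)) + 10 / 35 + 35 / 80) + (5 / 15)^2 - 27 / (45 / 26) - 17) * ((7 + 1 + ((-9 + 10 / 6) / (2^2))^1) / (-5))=76945459 / 1965600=39.15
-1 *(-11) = 11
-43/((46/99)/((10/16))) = -21285/368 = -57.84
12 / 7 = 1.71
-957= -957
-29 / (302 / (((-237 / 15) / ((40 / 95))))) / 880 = 43529 / 10630400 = 0.00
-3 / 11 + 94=1031 / 11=93.73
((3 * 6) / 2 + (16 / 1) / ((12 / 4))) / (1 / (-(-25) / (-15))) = -215 / 9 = -23.89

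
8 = 8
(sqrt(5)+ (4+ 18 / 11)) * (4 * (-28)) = -6944 / 11-112 * sqrt(5) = -881.71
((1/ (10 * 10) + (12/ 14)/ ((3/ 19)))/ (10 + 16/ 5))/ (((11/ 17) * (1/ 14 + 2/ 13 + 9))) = 280449/ 4063180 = 0.07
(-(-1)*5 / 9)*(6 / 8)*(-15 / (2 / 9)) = -225 / 8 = -28.12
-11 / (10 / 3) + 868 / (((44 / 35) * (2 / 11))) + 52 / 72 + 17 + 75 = 349823 / 90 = 3886.92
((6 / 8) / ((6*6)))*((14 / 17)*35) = 245 / 408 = 0.60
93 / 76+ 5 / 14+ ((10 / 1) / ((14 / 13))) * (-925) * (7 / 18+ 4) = -180487681 / 4788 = -37695.84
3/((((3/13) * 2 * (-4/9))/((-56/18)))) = 45.50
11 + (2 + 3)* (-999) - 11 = -4995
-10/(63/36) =-40/7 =-5.71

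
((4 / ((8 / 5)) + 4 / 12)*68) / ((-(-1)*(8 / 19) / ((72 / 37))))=32946 / 37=890.43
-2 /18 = -1 /9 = -0.11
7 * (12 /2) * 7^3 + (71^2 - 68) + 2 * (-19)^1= 19341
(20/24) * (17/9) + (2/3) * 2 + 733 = 39739/54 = 735.91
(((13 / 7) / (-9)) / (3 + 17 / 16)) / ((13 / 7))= -16 / 585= -0.03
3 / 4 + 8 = 35 / 4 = 8.75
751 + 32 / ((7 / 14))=815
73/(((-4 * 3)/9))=-219/4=-54.75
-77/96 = -0.80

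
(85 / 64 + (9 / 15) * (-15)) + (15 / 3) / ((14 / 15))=-1037 / 448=-2.31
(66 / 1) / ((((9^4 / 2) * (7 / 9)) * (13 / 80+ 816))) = 3520 / 111063393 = 0.00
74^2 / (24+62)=2738 / 43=63.67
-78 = -78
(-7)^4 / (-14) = -343 / 2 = -171.50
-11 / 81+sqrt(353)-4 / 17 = -511 / 1377+sqrt(353) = 18.42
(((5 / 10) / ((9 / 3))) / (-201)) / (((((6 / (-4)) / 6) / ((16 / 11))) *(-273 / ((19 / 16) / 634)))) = -19 / 574026453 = -0.00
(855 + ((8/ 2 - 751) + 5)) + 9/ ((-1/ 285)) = -2452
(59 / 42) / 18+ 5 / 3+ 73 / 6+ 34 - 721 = -508855 / 756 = -673.09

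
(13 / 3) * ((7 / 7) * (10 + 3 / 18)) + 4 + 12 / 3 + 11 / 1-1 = 1117 / 18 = 62.06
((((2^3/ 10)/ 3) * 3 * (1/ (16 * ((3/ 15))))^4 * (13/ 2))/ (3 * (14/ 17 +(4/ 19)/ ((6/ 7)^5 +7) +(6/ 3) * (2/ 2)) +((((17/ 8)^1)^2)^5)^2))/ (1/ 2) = 4632546612736530841600000/ 164651660002453939705649309474003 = 0.00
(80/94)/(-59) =-40/2773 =-0.01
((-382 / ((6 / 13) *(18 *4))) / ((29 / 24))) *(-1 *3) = 2483 / 87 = 28.54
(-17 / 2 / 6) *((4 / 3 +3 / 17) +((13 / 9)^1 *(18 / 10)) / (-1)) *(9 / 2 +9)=417 / 20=20.85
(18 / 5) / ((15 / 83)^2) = 13778 / 125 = 110.22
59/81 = 0.73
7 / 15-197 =-2948 / 15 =-196.53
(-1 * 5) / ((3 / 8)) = -40 / 3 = -13.33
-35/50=-7/10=-0.70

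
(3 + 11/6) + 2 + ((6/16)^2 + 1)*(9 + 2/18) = 4961/288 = 17.23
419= 419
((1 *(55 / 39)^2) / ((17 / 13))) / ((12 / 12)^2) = 3025 / 1989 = 1.52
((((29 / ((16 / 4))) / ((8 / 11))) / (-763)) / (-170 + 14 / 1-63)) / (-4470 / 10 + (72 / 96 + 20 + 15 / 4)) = -319 / 2259151440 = -0.00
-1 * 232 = -232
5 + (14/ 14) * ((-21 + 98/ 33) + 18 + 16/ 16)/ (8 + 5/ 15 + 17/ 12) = 6563/ 1287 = 5.10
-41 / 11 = -3.73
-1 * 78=-78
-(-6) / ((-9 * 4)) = -1 / 6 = -0.17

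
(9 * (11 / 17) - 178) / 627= -2927 / 10659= -0.27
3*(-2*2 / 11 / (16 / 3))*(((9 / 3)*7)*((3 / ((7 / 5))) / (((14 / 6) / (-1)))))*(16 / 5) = 972 / 77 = 12.62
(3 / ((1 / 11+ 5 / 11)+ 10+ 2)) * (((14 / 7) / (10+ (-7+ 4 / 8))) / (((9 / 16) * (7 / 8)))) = 2816 / 10143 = 0.28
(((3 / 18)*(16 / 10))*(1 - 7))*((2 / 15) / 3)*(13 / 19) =-0.05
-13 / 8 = -1.62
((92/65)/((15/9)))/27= 92/2925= 0.03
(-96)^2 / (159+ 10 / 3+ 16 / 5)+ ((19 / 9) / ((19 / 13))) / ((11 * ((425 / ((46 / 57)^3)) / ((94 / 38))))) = 20466291304526968 / 367602970524075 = 55.67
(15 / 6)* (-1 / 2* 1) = -5 / 4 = -1.25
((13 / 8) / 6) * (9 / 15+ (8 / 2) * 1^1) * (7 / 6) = 1.45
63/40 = 1.58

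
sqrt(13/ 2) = sqrt(26)/ 2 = 2.55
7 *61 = 427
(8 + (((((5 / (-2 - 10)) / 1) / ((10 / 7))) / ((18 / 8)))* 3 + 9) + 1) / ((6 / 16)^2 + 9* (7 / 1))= 10144 / 36369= 0.28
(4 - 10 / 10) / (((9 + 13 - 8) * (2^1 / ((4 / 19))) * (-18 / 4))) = -2 / 399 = -0.01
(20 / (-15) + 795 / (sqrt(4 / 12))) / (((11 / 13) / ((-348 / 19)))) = 6032 / 209 - 3596580 * sqrt(3) / 209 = -29777.16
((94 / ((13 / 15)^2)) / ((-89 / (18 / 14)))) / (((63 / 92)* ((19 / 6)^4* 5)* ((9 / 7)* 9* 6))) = -1037760 / 13721107127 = -0.00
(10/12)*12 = 10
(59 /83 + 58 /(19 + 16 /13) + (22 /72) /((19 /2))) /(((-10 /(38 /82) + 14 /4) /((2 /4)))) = -0.10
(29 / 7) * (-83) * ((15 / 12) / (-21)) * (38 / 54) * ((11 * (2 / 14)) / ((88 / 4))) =228665 / 222264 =1.03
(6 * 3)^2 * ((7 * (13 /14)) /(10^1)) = 1053 /5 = 210.60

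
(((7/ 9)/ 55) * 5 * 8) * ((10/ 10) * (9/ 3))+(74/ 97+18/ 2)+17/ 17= 39884/ 3201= 12.46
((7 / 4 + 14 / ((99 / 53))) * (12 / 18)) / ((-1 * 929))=-3661 / 551826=-0.01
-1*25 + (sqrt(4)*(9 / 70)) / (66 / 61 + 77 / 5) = -879176 / 35189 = -24.98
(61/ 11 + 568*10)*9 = 562869/ 11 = 51169.91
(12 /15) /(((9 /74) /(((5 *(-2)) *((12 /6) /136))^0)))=296 /45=6.58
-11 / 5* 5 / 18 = -11 / 18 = -0.61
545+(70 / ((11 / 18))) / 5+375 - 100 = 842.91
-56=-56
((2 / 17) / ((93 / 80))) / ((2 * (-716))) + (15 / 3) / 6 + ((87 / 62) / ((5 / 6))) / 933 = 734965321 / 880126890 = 0.84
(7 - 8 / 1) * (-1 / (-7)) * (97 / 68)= -97 / 476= -0.20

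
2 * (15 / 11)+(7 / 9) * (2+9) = 1117 / 99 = 11.28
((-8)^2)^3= 262144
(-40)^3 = -64000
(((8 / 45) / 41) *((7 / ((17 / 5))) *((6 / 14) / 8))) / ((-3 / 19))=-19 / 6273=-0.00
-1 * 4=-4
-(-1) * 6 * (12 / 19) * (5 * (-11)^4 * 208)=1096318080 / 19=57700951.58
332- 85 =247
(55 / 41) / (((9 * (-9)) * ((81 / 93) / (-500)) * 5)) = 170500 / 89667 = 1.90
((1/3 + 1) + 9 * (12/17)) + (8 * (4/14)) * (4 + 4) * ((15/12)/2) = 6824/357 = 19.11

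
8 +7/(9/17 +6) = 1007/111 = 9.07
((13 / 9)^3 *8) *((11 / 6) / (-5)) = -96668 / 10935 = -8.84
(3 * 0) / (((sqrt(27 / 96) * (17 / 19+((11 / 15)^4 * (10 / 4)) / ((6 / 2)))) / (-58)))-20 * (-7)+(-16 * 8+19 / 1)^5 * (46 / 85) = -8326670674.75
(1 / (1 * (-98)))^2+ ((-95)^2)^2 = 782251802501 / 9604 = 81450625.00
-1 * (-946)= 946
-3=-3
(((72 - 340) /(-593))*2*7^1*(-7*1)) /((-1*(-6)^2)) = 6566 /5337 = 1.23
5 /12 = 0.42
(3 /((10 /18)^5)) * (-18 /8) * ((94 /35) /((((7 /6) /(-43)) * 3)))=3222126783 /765625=4208.49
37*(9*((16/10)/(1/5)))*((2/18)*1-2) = -5032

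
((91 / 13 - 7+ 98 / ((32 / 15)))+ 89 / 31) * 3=72627 / 496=146.43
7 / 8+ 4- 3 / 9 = 109 / 24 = 4.54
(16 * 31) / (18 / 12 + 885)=992 / 1773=0.56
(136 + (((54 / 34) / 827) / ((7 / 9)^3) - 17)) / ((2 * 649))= 26084813 / 284511983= 0.09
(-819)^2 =670761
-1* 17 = -17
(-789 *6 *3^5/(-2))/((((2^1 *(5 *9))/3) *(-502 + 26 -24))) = -38.35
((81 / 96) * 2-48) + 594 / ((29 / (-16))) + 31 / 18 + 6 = -366.31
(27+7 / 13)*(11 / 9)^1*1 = 3938 / 117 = 33.66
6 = 6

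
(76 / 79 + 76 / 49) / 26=0.10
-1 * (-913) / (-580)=-913 / 580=-1.57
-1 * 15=-15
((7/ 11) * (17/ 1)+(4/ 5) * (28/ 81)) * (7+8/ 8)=395416/ 4455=88.76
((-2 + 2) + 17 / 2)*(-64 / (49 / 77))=-5984 / 7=-854.86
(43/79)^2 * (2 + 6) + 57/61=1258049/380701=3.30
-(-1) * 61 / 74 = 61 / 74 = 0.82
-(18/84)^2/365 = -0.00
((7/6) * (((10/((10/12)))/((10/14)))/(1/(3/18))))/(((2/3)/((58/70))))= 203/50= 4.06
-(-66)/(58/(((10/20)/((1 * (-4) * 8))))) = -33/1856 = -0.02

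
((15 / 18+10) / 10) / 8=13 / 96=0.14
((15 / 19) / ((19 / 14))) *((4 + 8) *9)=22680 / 361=62.83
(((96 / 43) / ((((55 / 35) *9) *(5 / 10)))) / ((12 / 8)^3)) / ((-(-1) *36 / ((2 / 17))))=1792 / 5861889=0.00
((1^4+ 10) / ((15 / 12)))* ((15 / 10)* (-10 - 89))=-6534 / 5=-1306.80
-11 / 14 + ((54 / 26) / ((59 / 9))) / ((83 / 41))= -560789 / 891254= -0.63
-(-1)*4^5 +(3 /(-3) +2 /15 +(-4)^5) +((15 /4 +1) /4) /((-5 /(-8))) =31 /30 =1.03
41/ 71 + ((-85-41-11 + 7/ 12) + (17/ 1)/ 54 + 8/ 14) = -134.95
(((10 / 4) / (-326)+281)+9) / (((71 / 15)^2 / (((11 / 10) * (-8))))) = -93592125 / 821683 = -113.90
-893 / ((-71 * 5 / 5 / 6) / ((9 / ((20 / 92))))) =1109106 / 355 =3124.24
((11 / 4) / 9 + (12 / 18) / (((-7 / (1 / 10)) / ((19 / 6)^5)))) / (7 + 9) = -2226619 / 13063680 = -0.17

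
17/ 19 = 0.89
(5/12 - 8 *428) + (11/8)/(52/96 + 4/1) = -4477651/1308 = -3423.28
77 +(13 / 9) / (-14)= 9689 / 126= 76.90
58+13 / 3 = 62.33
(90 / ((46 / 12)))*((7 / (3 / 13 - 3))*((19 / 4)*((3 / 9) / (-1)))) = 8645 / 92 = 93.97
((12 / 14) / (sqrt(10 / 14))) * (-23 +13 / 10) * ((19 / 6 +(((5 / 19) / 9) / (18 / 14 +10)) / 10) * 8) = -10609936 * sqrt(35) / 112575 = -557.58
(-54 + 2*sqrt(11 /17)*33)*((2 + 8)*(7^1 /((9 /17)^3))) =-687820 /27 + 445060*sqrt(187) /243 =-429.12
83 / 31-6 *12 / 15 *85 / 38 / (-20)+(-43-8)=-47.79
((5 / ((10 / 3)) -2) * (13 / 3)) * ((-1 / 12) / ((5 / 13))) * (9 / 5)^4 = 123201 / 25000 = 4.93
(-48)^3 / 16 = -6912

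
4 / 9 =0.44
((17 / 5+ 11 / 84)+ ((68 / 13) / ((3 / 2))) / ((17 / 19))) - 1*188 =-985921 / 5460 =-180.57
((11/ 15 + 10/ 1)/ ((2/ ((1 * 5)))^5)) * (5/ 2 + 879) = 177401875/ 192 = 923968.10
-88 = -88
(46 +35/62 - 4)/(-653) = -2639/40486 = -0.07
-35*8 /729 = -280 /729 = -0.38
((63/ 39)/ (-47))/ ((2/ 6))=-0.10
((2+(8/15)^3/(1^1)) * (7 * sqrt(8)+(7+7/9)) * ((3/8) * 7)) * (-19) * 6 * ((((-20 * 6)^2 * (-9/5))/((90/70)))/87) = 1514446528/1305+1514446528 * sqrt(2)/725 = 4114634.48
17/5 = 3.40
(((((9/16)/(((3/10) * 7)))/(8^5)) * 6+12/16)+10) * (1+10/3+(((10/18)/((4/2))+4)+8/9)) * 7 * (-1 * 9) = -1686609423/262144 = -6433.90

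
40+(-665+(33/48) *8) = -619.50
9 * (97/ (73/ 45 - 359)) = -39285/ 16082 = -2.44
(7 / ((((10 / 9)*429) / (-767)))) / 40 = -1239 / 4400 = -0.28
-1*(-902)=902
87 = 87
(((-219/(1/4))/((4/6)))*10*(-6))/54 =1460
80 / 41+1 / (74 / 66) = 4313 / 1517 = 2.84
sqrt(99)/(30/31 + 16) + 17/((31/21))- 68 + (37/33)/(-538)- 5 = -33840271/550374 + 93*sqrt(11)/526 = -60.90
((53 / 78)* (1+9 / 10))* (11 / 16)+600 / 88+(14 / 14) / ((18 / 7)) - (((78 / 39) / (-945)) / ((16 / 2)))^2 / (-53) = 3506336706857 / 433167134400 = 8.09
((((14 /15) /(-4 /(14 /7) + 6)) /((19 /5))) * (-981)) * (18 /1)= -20601 /19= -1084.26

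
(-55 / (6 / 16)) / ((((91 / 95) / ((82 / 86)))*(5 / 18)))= -2056560 / 3913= -525.57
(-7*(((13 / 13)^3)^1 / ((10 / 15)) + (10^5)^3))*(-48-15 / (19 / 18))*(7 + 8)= 6532105263157904535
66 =66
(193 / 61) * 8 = 25.31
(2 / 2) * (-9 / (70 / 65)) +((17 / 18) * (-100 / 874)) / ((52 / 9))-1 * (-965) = 152168291 / 159068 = 956.62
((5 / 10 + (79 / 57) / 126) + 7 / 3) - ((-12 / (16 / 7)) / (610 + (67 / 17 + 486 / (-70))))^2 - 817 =-677968126939746607 / 832725352376064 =-814.16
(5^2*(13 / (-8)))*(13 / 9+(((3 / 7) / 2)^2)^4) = -6235227952525 / 106256812032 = -58.68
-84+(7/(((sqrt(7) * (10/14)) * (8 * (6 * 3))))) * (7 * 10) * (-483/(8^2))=-84- 7889 * sqrt(7)/1536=-97.59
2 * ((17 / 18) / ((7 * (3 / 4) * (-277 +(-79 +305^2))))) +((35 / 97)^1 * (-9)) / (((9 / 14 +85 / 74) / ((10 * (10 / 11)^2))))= -178614412332397 / 11922885652986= -14.98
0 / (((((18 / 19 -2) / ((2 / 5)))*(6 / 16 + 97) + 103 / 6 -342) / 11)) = 0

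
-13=-13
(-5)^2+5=30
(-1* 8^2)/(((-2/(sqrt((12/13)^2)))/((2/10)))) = 384/65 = 5.91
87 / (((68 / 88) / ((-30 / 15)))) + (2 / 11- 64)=-54042 / 187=-288.99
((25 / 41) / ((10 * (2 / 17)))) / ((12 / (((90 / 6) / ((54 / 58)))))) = 12325 / 17712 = 0.70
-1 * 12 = -12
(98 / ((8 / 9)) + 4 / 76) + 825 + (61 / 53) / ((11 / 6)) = 41469205 / 44308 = 935.93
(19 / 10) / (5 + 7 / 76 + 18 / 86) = 31046 / 86625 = 0.36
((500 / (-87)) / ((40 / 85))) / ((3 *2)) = -2.04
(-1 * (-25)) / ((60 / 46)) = 115 / 6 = 19.17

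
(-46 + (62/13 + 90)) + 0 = 634/13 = 48.77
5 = 5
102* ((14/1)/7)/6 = 34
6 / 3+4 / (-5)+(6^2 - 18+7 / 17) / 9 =2483 / 765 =3.25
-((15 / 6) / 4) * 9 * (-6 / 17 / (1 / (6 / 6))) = 135 / 68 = 1.99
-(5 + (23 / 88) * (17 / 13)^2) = -81007 / 14872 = -5.45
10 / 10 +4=5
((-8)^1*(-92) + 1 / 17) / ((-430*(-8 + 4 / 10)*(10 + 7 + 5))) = 291 / 28424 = 0.01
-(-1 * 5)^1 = 5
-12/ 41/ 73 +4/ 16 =2945/ 11972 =0.25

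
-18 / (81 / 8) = -1.78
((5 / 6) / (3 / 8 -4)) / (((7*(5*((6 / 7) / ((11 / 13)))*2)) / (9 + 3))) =-44 / 1131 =-0.04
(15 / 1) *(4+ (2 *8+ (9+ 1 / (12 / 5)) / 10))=2513 / 8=314.12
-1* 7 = -7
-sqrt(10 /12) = -sqrt(30) /6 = -0.91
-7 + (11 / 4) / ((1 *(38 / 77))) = -217 / 152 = -1.43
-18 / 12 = -3 / 2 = -1.50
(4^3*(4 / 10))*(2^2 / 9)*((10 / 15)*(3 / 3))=1024 / 135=7.59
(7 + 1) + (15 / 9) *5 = 49 / 3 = 16.33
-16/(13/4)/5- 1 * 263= -17159/65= -263.98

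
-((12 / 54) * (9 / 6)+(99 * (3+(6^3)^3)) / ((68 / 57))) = -170605366439 / 204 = -836300815.88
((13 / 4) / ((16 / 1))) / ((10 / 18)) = 117 / 320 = 0.37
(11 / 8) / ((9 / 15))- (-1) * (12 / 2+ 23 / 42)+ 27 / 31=9.71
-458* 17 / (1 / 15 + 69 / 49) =-2861355 / 542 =-5279.25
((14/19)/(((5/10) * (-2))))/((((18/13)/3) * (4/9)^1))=-273/76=-3.59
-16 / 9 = -1.78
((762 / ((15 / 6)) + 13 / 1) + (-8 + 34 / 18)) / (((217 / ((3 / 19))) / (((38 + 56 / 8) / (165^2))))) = 14026 / 37416225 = 0.00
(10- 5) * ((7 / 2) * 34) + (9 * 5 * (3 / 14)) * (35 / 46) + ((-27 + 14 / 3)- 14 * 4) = 144625 / 276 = 524.00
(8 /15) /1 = 8 /15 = 0.53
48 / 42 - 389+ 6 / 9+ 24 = -7627 / 21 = -363.19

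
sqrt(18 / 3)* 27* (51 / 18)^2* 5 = 4335* sqrt(6) / 4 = 2654.63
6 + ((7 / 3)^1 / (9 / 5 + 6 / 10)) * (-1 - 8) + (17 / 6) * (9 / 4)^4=35771 / 512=69.87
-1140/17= -67.06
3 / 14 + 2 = 31 / 14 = 2.21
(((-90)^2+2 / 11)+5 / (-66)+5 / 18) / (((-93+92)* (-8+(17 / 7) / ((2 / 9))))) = -11227132 / 4059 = -2765.98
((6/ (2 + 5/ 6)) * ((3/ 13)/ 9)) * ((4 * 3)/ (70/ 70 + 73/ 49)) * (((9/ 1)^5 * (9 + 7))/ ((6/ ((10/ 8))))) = 694416240/ 13481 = 51510.74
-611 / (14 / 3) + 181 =701 / 14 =50.07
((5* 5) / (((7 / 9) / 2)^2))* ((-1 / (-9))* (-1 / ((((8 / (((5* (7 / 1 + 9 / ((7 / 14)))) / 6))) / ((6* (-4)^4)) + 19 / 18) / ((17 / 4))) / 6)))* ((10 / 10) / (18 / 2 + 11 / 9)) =-1858950000 / 42836143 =-43.40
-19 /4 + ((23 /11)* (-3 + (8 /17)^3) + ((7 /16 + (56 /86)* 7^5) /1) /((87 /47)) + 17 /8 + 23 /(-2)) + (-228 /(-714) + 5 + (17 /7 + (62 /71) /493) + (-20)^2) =10128688131189203 /1607694510576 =6300.13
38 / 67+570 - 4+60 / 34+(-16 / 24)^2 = 5830526 / 10251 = 568.78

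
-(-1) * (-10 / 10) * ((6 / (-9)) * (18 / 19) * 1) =12 / 19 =0.63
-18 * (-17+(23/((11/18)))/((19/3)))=41598/209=199.03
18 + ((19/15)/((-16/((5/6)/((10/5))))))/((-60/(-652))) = 152423/8640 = 17.64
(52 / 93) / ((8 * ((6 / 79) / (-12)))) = -11.04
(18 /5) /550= 9 /1375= 0.01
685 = 685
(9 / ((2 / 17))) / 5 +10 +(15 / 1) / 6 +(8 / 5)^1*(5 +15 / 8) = 194 / 5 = 38.80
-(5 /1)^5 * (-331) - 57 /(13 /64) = 13443227 /13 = 1034094.38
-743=-743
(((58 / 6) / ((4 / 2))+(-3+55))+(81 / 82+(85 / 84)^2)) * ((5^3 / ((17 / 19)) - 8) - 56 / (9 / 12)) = 49521794941 / 14754096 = 3356.48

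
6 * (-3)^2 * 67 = 3618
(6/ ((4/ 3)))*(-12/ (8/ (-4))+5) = 99/ 2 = 49.50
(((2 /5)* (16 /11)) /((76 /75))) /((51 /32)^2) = 40960 /181203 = 0.23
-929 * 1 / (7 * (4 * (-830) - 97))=929 / 23919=0.04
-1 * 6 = -6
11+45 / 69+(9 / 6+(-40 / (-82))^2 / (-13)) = 13202665 / 1005238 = 13.13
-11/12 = -0.92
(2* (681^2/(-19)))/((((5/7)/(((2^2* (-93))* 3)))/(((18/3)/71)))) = 6445487.20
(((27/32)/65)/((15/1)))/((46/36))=81/119600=0.00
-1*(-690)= 690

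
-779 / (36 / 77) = -59983 / 36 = -1666.19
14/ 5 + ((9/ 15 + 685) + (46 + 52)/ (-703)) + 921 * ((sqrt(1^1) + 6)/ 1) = 25080441/ 3515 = 7135.26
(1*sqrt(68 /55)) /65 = 2*sqrt(935) /3575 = 0.02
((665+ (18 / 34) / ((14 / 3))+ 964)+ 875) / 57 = 595979 / 13566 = 43.93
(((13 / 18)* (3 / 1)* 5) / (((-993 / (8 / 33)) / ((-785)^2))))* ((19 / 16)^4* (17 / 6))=-88739299338625 / 9663971328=-9182.49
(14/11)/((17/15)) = 210/187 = 1.12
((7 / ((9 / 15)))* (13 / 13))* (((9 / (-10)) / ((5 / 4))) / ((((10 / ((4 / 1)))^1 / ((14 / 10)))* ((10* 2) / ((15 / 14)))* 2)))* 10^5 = -12600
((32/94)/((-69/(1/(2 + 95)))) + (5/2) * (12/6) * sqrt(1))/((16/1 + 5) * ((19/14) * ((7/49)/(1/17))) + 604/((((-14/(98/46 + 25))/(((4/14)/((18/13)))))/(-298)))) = 154138222/2220991594805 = 0.00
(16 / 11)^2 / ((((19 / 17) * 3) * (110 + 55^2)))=0.00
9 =9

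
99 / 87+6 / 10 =252 / 145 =1.74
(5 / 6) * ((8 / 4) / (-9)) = -0.19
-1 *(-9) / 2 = 9 / 2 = 4.50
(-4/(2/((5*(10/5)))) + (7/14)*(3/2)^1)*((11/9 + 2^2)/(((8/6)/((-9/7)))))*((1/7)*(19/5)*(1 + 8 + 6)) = 88407/112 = 789.35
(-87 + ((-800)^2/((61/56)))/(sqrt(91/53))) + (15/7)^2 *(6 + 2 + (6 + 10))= 1137/49 + 5120000 *sqrt(4823)/793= 448412.67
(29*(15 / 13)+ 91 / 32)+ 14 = 20927 / 416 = 50.31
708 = 708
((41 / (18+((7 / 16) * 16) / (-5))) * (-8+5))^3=-406.81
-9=-9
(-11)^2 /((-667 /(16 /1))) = -2.90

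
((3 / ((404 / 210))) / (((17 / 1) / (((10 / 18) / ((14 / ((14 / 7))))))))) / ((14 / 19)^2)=0.01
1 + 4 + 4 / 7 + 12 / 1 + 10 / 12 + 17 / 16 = 6541 / 336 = 19.47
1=1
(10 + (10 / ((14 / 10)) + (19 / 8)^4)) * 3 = 4211301 / 28672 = 146.88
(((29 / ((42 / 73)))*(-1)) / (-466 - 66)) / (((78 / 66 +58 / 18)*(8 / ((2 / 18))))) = 23287 / 77935872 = 0.00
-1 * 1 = -1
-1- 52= -53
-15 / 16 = -0.94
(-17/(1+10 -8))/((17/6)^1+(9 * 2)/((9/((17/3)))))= -2/5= -0.40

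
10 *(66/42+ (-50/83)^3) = 54146570/4002509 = 13.53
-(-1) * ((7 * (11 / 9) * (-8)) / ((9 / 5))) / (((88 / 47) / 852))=-467180 / 27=-17302.96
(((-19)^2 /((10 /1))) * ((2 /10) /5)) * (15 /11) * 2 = 1083 /275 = 3.94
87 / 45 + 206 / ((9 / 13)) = 13477 / 45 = 299.49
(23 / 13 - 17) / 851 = -198 / 11063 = -0.02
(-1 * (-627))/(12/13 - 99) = -2717/425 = -6.39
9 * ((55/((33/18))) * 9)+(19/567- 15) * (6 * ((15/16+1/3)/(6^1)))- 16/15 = 163970509/68040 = 2409.91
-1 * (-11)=11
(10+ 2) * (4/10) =24/5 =4.80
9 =9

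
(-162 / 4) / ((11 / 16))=-648 / 11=-58.91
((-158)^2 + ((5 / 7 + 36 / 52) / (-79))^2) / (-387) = -1290182499428 / 20000826027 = -64.51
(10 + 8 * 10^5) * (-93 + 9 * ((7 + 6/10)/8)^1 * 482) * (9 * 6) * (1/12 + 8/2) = 1421131443921/2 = 710565721960.50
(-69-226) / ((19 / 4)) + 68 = 112 / 19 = 5.89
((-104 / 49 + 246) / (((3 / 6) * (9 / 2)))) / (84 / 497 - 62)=-339380 / 193599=-1.75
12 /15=4 /5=0.80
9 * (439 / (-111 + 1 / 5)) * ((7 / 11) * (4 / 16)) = -138285 / 24376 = -5.67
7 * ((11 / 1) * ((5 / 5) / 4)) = 77 / 4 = 19.25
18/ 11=1.64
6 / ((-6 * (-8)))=1 / 8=0.12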